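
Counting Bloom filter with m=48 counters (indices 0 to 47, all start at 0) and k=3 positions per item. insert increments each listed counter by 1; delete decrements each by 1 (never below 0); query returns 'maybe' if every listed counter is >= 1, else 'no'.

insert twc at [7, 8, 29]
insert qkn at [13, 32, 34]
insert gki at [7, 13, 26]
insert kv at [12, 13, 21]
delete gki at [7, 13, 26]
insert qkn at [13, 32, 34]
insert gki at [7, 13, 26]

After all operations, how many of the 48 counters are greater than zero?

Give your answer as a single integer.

Answer: 9

Derivation:
Step 1: insert twc at [7, 8, 29] -> counters=[0,0,0,0,0,0,0,1,1,0,0,0,0,0,0,0,0,0,0,0,0,0,0,0,0,0,0,0,0,1,0,0,0,0,0,0,0,0,0,0,0,0,0,0,0,0,0,0]
Step 2: insert qkn at [13, 32, 34] -> counters=[0,0,0,0,0,0,0,1,1,0,0,0,0,1,0,0,0,0,0,0,0,0,0,0,0,0,0,0,0,1,0,0,1,0,1,0,0,0,0,0,0,0,0,0,0,0,0,0]
Step 3: insert gki at [7, 13, 26] -> counters=[0,0,0,0,0,0,0,2,1,0,0,0,0,2,0,0,0,0,0,0,0,0,0,0,0,0,1,0,0,1,0,0,1,0,1,0,0,0,0,0,0,0,0,0,0,0,0,0]
Step 4: insert kv at [12, 13, 21] -> counters=[0,0,0,0,0,0,0,2,1,0,0,0,1,3,0,0,0,0,0,0,0,1,0,0,0,0,1,0,0,1,0,0,1,0,1,0,0,0,0,0,0,0,0,0,0,0,0,0]
Step 5: delete gki at [7, 13, 26] -> counters=[0,0,0,0,0,0,0,1,1,0,0,0,1,2,0,0,0,0,0,0,0,1,0,0,0,0,0,0,0,1,0,0,1,0,1,0,0,0,0,0,0,0,0,0,0,0,0,0]
Step 6: insert qkn at [13, 32, 34] -> counters=[0,0,0,0,0,0,0,1,1,0,0,0,1,3,0,0,0,0,0,0,0,1,0,0,0,0,0,0,0,1,0,0,2,0,2,0,0,0,0,0,0,0,0,0,0,0,0,0]
Step 7: insert gki at [7, 13, 26] -> counters=[0,0,0,0,0,0,0,2,1,0,0,0,1,4,0,0,0,0,0,0,0,1,0,0,0,0,1,0,0,1,0,0,2,0,2,0,0,0,0,0,0,0,0,0,0,0,0,0]
Final counters=[0,0,0,0,0,0,0,2,1,0,0,0,1,4,0,0,0,0,0,0,0,1,0,0,0,0,1,0,0,1,0,0,2,0,2,0,0,0,0,0,0,0,0,0,0,0,0,0] -> 9 nonzero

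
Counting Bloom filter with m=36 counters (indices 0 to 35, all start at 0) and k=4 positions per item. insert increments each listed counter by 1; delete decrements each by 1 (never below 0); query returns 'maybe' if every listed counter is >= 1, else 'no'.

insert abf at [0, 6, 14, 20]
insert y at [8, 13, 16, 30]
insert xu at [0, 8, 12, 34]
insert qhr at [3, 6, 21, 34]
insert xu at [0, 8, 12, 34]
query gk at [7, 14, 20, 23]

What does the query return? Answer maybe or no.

Answer: no

Derivation:
Step 1: insert abf at [0, 6, 14, 20] -> counters=[1,0,0,0,0,0,1,0,0,0,0,0,0,0,1,0,0,0,0,0,1,0,0,0,0,0,0,0,0,0,0,0,0,0,0,0]
Step 2: insert y at [8, 13, 16, 30] -> counters=[1,0,0,0,0,0,1,0,1,0,0,0,0,1,1,0,1,0,0,0,1,0,0,0,0,0,0,0,0,0,1,0,0,0,0,0]
Step 3: insert xu at [0, 8, 12, 34] -> counters=[2,0,0,0,0,0,1,0,2,0,0,0,1,1,1,0,1,0,0,0,1,0,0,0,0,0,0,0,0,0,1,0,0,0,1,0]
Step 4: insert qhr at [3, 6, 21, 34] -> counters=[2,0,0,1,0,0,2,0,2,0,0,0,1,1,1,0,1,0,0,0,1,1,0,0,0,0,0,0,0,0,1,0,0,0,2,0]
Step 5: insert xu at [0, 8, 12, 34] -> counters=[3,0,0,1,0,0,2,0,3,0,0,0,2,1,1,0,1,0,0,0,1,1,0,0,0,0,0,0,0,0,1,0,0,0,3,0]
Query gk: check counters[7]=0 counters[14]=1 counters[20]=1 counters[23]=0 -> no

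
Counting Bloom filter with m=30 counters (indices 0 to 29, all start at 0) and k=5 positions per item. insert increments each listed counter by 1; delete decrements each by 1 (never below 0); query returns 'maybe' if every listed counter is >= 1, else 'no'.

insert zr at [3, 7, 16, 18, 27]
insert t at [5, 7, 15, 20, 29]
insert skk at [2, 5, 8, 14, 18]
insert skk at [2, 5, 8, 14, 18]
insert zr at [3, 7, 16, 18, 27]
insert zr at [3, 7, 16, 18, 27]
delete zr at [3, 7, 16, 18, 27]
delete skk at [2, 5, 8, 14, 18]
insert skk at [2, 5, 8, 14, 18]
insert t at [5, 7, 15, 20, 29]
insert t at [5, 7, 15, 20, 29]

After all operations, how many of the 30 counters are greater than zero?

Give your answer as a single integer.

Answer: 12

Derivation:
Step 1: insert zr at [3, 7, 16, 18, 27] -> counters=[0,0,0,1,0,0,0,1,0,0,0,0,0,0,0,0,1,0,1,0,0,0,0,0,0,0,0,1,0,0]
Step 2: insert t at [5, 7, 15, 20, 29] -> counters=[0,0,0,1,0,1,0,2,0,0,0,0,0,0,0,1,1,0,1,0,1,0,0,0,0,0,0,1,0,1]
Step 3: insert skk at [2, 5, 8, 14, 18] -> counters=[0,0,1,1,0,2,0,2,1,0,0,0,0,0,1,1,1,0,2,0,1,0,0,0,0,0,0,1,0,1]
Step 4: insert skk at [2, 5, 8, 14, 18] -> counters=[0,0,2,1,0,3,0,2,2,0,0,0,0,0,2,1,1,0,3,0,1,0,0,0,0,0,0,1,0,1]
Step 5: insert zr at [3, 7, 16, 18, 27] -> counters=[0,0,2,2,0,3,0,3,2,0,0,0,0,0,2,1,2,0,4,0,1,0,0,0,0,0,0,2,0,1]
Step 6: insert zr at [3, 7, 16, 18, 27] -> counters=[0,0,2,3,0,3,0,4,2,0,0,0,0,0,2,1,3,0,5,0,1,0,0,0,0,0,0,3,0,1]
Step 7: delete zr at [3, 7, 16, 18, 27] -> counters=[0,0,2,2,0,3,0,3,2,0,0,0,0,0,2,1,2,0,4,0,1,0,0,0,0,0,0,2,0,1]
Step 8: delete skk at [2, 5, 8, 14, 18] -> counters=[0,0,1,2,0,2,0,3,1,0,0,0,0,0,1,1,2,0,3,0,1,0,0,0,0,0,0,2,0,1]
Step 9: insert skk at [2, 5, 8, 14, 18] -> counters=[0,0,2,2,0,3,0,3,2,0,0,0,0,0,2,1,2,0,4,0,1,0,0,0,0,0,0,2,0,1]
Step 10: insert t at [5, 7, 15, 20, 29] -> counters=[0,0,2,2,0,4,0,4,2,0,0,0,0,0,2,2,2,0,4,0,2,0,0,0,0,0,0,2,0,2]
Step 11: insert t at [5, 7, 15, 20, 29] -> counters=[0,0,2,2,0,5,0,5,2,0,0,0,0,0,2,3,2,0,4,0,3,0,0,0,0,0,0,2,0,3]
Final counters=[0,0,2,2,0,5,0,5,2,0,0,0,0,0,2,3,2,0,4,0,3,0,0,0,0,0,0,2,0,3] -> 12 nonzero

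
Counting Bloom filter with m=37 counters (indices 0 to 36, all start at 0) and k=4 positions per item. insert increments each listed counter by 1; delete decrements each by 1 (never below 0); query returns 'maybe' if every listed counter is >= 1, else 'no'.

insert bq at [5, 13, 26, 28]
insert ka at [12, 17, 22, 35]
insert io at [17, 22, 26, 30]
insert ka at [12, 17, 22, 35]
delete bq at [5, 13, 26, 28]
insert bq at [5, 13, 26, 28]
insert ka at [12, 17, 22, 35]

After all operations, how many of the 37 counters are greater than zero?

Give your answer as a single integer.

Step 1: insert bq at [5, 13, 26, 28] -> counters=[0,0,0,0,0,1,0,0,0,0,0,0,0,1,0,0,0,0,0,0,0,0,0,0,0,0,1,0,1,0,0,0,0,0,0,0,0]
Step 2: insert ka at [12, 17, 22, 35] -> counters=[0,0,0,0,0,1,0,0,0,0,0,0,1,1,0,0,0,1,0,0,0,0,1,0,0,0,1,0,1,0,0,0,0,0,0,1,0]
Step 3: insert io at [17, 22, 26, 30] -> counters=[0,0,0,0,0,1,0,0,0,0,0,0,1,1,0,0,0,2,0,0,0,0,2,0,0,0,2,0,1,0,1,0,0,0,0,1,0]
Step 4: insert ka at [12, 17, 22, 35] -> counters=[0,0,0,0,0,1,0,0,0,0,0,0,2,1,0,0,0,3,0,0,0,0,3,0,0,0,2,0,1,0,1,0,0,0,0,2,0]
Step 5: delete bq at [5, 13, 26, 28] -> counters=[0,0,0,0,0,0,0,0,0,0,0,0,2,0,0,0,0,3,0,0,0,0,3,0,0,0,1,0,0,0,1,0,0,0,0,2,0]
Step 6: insert bq at [5, 13, 26, 28] -> counters=[0,0,0,0,0,1,0,0,0,0,0,0,2,1,0,0,0,3,0,0,0,0,3,0,0,0,2,0,1,0,1,0,0,0,0,2,0]
Step 7: insert ka at [12, 17, 22, 35] -> counters=[0,0,0,0,0,1,0,0,0,0,0,0,3,1,0,0,0,4,0,0,0,0,4,0,0,0,2,0,1,0,1,0,0,0,0,3,0]
Final counters=[0,0,0,0,0,1,0,0,0,0,0,0,3,1,0,0,0,4,0,0,0,0,4,0,0,0,2,0,1,0,1,0,0,0,0,3,0] -> 9 nonzero

Answer: 9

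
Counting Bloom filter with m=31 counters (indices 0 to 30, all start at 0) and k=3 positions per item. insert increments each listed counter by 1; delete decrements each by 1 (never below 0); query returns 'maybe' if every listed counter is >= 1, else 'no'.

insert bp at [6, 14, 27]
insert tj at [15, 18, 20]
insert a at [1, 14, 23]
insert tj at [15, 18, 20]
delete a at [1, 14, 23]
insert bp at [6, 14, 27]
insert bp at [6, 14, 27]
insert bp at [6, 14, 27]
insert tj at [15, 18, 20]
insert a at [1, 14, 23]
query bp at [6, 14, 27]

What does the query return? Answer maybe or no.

Answer: maybe

Derivation:
Step 1: insert bp at [6, 14, 27] -> counters=[0,0,0,0,0,0,1,0,0,0,0,0,0,0,1,0,0,0,0,0,0,0,0,0,0,0,0,1,0,0,0]
Step 2: insert tj at [15, 18, 20] -> counters=[0,0,0,0,0,0,1,0,0,0,0,0,0,0,1,1,0,0,1,0,1,0,0,0,0,0,0,1,0,0,0]
Step 3: insert a at [1, 14, 23] -> counters=[0,1,0,0,0,0,1,0,0,0,0,0,0,0,2,1,0,0,1,0,1,0,0,1,0,0,0,1,0,0,0]
Step 4: insert tj at [15, 18, 20] -> counters=[0,1,0,0,0,0,1,0,0,0,0,0,0,0,2,2,0,0,2,0,2,0,0,1,0,0,0,1,0,0,0]
Step 5: delete a at [1, 14, 23] -> counters=[0,0,0,0,0,0,1,0,0,0,0,0,0,0,1,2,0,0,2,0,2,0,0,0,0,0,0,1,0,0,0]
Step 6: insert bp at [6, 14, 27] -> counters=[0,0,0,0,0,0,2,0,0,0,0,0,0,0,2,2,0,0,2,0,2,0,0,0,0,0,0,2,0,0,0]
Step 7: insert bp at [6, 14, 27] -> counters=[0,0,0,0,0,0,3,0,0,0,0,0,0,0,3,2,0,0,2,0,2,0,0,0,0,0,0,3,0,0,0]
Step 8: insert bp at [6, 14, 27] -> counters=[0,0,0,0,0,0,4,0,0,0,0,0,0,0,4,2,0,0,2,0,2,0,0,0,0,0,0,4,0,0,0]
Step 9: insert tj at [15, 18, 20] -> counters=[0,0,0,0,0,0,4,0,0,0,0,0,0,0,4,3,0,0,3,0,3,0,0,0,0,0,0,4,0,0,0]
Step 10: insert a at [1, 14, 23] -> counters=[0,1,0,0,0,0,4,0,0,0,0,0,0,0,5,3,0,0,3,0,3,0,0,1,0,0,0,4,0,0,0]
Query bp: check counters[6]=4 counters[14]=5 counters[27]=4 -> maybe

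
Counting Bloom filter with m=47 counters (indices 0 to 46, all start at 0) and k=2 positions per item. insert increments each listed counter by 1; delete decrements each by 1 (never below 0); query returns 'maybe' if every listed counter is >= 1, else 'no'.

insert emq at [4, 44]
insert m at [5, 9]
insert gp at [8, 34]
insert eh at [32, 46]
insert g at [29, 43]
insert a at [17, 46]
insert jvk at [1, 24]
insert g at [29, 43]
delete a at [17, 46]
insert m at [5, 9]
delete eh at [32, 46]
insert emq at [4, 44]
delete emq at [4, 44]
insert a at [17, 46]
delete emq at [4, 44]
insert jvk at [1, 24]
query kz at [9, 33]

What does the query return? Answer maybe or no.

Answer: no

Derivation:
Step 1: insert emq at [4, 44] -> counters=[0,0,0,0,1,0,0,0,0,0,0,0,0,0,0,0,0,0,0,0,0,0,0,0,0,0,0,0,0,0,0,0,0,0,0,0,0,0,0,0,0,0,0,0,1,0,0]
Step 2: insert m at [5, 9] -> counters=[0,0,0,0,1,1,0,0,0,1,0,0,0,0,0,0,0,0,0,0,0,0,0,0,0,0,0,0,0,0,0,0,0,0,0,0,0,0,0,0,0,0,0,0,1,0,0]
Step 3: insert gp at [8, 34] -> counters=[0,0,0,0,1,1,0,0,1,1,0,0,0,0,0,0,0,0,0,0,0,0,0,0,0,0,0,0,0,0,0,0,0,0,1,0,0,0,0,0,0,0,0,0,1,0,0]
Step 4: insert eh at [32, 46] -> counters=[0,0,0,0,1,1,0,0,1,1,0,0,0,0,0,0,0,0,0,0,0,0,0,0,0,0,0,0,0,0,0,0,1,0,1,0,0,0,0,0,0,0,0,0,1,0,1]
Step 5: insert g at [29, 43] -> counters=[0,0,0,0,1,1,0,0,1,1,0,0,0,0,0,0,0,0,0,0,0,0,0,0,0,0,0,0,0,1,0,0,1,0,1,0,0,0,0,0,0,0,0,1,1,0,1]
Step 6: insert a at [17, 46] -> counters=[0,0,0,0,1,1,0,0,1,1,0,0,0,0,0,0,0,1,0,0,0,0,0,0,0,0,0,0,0,1,0,0,1,0,1,0,0,0,0,0,0,0,0,1,1,0,2]
Step 7: insert jvk at [1, 24] -> counters=[0,1,0,0,1,1,0,0,1,1,0,0,0,0,0,0,0,1,0,0,0,0,0,0,1,0,0,0,0,1,0,0,1,0,1,0,0,0,0,0,0,0,0,1,1,0,2]
Step 8: insert g at [29, 43] -> counters=[0,1,0,0,1,1,0,0,1,1,0,0,0,0,0,0,0,1,0,0,0,0,0,0,1,0,0,0,0,2,0,0,1,0,1,0,0,0,0,0,0,0,0,2,1,0,2]
Step 9: delete a at [17, 46] -> counters=[0,1,0,0,1,1,0,0,1,1,0,0,0,0,0,0,0,0,0,0,0,0,0,0,1,0,0,0,0,2,0,0,1,0,1,0,0,0,0,0,0,0,0,2,1,0,1]
Step 10: insert m at [5, 9] -> counters=[0,1,0,0,1,2,0,0,1,2,0,0,0,0,0,0,0,0,0,0,0,0,0,0,1,0,0,0,0,2,0,0,1,0,1,0,0,0,0,0,0,0,0,2,1,0,1]
Step 11: delete eh at [32, 46] -> counters=[0,1,0,0,1,2,0,0,1,2,0,0,0,0,0,0,0,0,0,0,0,0,0,0,1,0,0,0,0,2,0,0,0,0,1,0,0,0,0,0,0,0,0,2,1,0,0]
Step 12: insert emq at [4, 44] -> counters=[0,1,0,0,2,2,0,0,1,2,0,0,0,0,0,0,0,0,0,0,0,0,0,0,1,0,0,0,0,2,0,0,0,0,1,0,0,0,0,0,0,0,0,2,2,0,0]
Step 13: delete emq at [4, 44] -> counters=[0,1,0,0,1,2,0,0,1,2,0,0,0,0,0,0,0,0,0,0,0,0,0,0,1,0,0,0,0,2,0,0,0,0,1,0,0,0,0,0,0,0,0,2,1,0,0]
Step 14: insert a at [17, 46] -> counters=[0,1,0,0,1,2,0,0,1,2,0,0,0,0,0,0,0,1,0,0,0,0,0,0,1,0,0,0,0,2,0,0,0,0,1,0,0,0,0,0,0,0,0,2,1,0,1]
Step 15: delete emq at [4, 44] -> counters=[0,1,0,0,0,2,0,0,1,2,0,0,0,0,0,0,0,1,0,0,0,0,0,0,1,0,0,0,0,2,0,0,0,0,1,0,0,0,0,0,0,0,0,2,0,0,1]
Step 16: insert jvk at [1, 24] -> counters=[0,2,0,0,0,2,0,0,1,2,0,0,0,0,0,0,0,1,0,0,0,0,0,0,2,0,0,0,0,2,0,0,0,0,1,0,0,0,0,0,0,0,0,2,0,0,1]
Query kz: check counters[9]=2 counters[33]=0 -> no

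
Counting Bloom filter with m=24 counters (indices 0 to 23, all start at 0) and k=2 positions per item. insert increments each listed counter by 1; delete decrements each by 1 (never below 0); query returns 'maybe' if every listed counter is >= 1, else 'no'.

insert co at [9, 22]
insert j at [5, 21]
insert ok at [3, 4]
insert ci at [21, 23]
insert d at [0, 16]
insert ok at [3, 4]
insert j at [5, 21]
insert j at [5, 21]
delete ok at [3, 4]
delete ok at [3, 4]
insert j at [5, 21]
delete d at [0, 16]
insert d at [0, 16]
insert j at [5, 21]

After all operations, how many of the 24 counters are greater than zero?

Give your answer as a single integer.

Answer: 7

Derivation:
Step 1: insert co at [9, 22] -> counters=[0,0,0,0,0,0,0,0,0,1,0,0,0,0,0,0,0,0,0,0,0,0,1,0]
Step 2: insert j at [5, 21] -> counters=[0,0,0,0,0,1,0,0,0,1,0,0,0,0,0,0,0,0,0,0,0,1,1,0]
Step 3: insert ok at [3, 4] -> counters=[0,0,0,1,1,1,0,0,0,1,0,0,0,0,0,0,0,0,0,0,0,1,1,0]
Step 4: insert ci at [21, 23] -> counters=[0,0,0,1,1,1,0,0,0,1,0,0,0,0,0,0,0,0,0,0,0,2,1,1]
Step 5: insert d at [0, 16] -> counters=[1,0,0,1,1,1,0,0,0,1,0,0,0,0,0,0,1,0,0,0,0,2,1,1]
Step 6: insert ok at [3, 4] -> counters=[1,0,0,2,2,1,0,0,0,1,0,0,0,0,0,0,1,0,0,0,0,2,1,1]
Step 7: insert j at [5, 21] -> counters=[1,0,0,2,2,2,0,0,0,1,0,0,0,0,0,0,1,0,0,0,0,3,1,1]
Step 8: insert j at [5, 21] -> counters=[1,0,0,2,2,3,0,0,0,1,0,0,0,0,0,0,1,0,0,0,0,4,1,1]
Step 9: delete ok at [3, 4] -> counters=[1,0,0,1,1,3,0,0,0,1,0,0,0,0,0,0,1,0,0,0,0,4,1,1]
Step 10: delete ok at [3, 4] -> counters=[1,0,0,0,0,3,0,0,0,1,0,0,0,0,0,0,1,0,0,0,0,4,1,1]
Step 11: insert j at [5, 21] -> counters=[1,0,0,0,0,4,0,0,0,1,0,0,0,0,0,0,1,0,0,0,0,5,1,1]
Step 12: delete d at [0, 16] -> counters=[0,0,0,0,0,4,0,0,0,1,0,0,0,0,0,0,0,0,0,0,0,5,1,1]
Step 13: insert d at [0, 16] -> counters=[1,0,0,0,0,4,0,0,0,1,0,0,0,0,0,0,1,0,0,0,0,5,1,1]
Step 14: insert j at [5, 21] -> counters=[1,0,0,0,0,5,0,0,0,1,0,0,0,0,0,0,1,0,0,0,0,6,1,1]
Final counters=[1,0,0,0,0,5,0,0,0,1,0,0,0,0,0,0,1,0,0,0,0,6,1,1] -> 7 nonzero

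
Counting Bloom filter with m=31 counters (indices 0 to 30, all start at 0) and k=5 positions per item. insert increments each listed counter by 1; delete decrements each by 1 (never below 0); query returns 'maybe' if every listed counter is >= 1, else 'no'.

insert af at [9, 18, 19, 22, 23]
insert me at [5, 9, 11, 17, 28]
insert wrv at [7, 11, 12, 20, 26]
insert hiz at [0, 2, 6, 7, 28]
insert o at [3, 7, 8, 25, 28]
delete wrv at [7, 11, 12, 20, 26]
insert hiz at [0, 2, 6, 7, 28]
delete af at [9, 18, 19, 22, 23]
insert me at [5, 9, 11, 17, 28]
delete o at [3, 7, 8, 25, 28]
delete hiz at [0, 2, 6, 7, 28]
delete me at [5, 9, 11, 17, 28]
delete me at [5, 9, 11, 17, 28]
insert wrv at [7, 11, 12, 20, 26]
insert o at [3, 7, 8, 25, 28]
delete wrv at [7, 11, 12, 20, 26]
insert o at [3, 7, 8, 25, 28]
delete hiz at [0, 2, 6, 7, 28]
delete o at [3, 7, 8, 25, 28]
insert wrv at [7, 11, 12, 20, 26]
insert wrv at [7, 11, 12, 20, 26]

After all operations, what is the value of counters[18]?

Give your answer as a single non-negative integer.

Answer: 0

Derivation:
Step 1: insert af at [9, 18, 19, 22, 23] -> counters=[0,0,0,0,0,0,0,0,0,1,0,0,0,0,0,0,0,0,1,1,0,0,1,1,0,0,0,0,0,0,0]
Step 2: insert me at [5, 9, 11, 17, 28] -> counters=[0,0,0,0,0,1,0,0,0,2,0,1,0,0,0,0,0,1,1,1,0,0,1,1,0,0,0,0,1,0,0]
Step 3: insert wrv at [7, 11, 12, 20, 26] -> counters=[0,0,0,0,0,1,0,1,0,2,0,2,1,0,0,0,0,1,1,1,1,0,1,1,0,0,1,0,1,0,0]
Step 4: insert hiz at [0, 2, 6, 7, 28] -> counters=[1,0,1,0,0,1,1,2,0,2,0,2,1,0,0,0,0,1,1,1,1,0,1,1,0,0,1,0,2,0,0]
Step 5: insert o at [3, 7, 8, 25, 28] -> counters=[1,0,1,1,0,1,1,3,1,2,0,2,1,0,0,0,0,1,1,1,1,0,1,1,0,1,1,0,3,0,0]
Step 6: delete wrv at [7, 11, 12, 20, 26] -> counters=[1,0,1,1,0,1,1,2,1,2,0,1,0,0,0,0,0,1,1,1,0,0,1,1,0,1,0,0,3,0,0]
Step 7: insert hiz at [0, 2, 6, 7, 28] -> counters=[2,0,2,1,0,1,2,3,1,2,0,1,0,0,0,0,0,1,1,1,0,0,1,1,0,1,0,0,4,0,0]
Step 8: delete af at [9, 18, 19, 22, 23] -> counters=[2,0,2,1,0,1,2,3,1,1,0,1,0,0,0,0,0,1,0,0,0,0,0,0,0,1,0,0,4,0,0]
Step 9: insert me at [5, 9, 11, 17, 28] -> counters=[2,0,2,1,0,2,2,3,1,2,0,2,0,0,0,0,0,2,0,0,0,0,0,0,0,1,0,0,5,0,0]
Step 10: delete o at [3, 7, 8, 25, 28] -> counters=[2,0,2,0,0,2,2,2,0,2,0,2,0,0,0,0,0,2,0,0,0,0,0,0,0,0,0,0,4,0,0]
Step 11: delete hiz at [0, 2, 6, 7, 28] -> counters=[1,0,1,0,0,2,1,1,0,2,0,2,0,0,0,0,0,2,0,0,0,0,0,0,0,0,0,0,3,0,0]
Step 12: delete me at [5, 9, 11, 17, 28] -> counters=[1,0,1,0,0,1,1,1,0,1,0,1,0,0,0,0,0,1,0,0,0,0,0,0,0,0,0,0,2,0,0]
Step 13: delete me at [5, 9, 11, 17, 28] -> counters=[1,0,1,0,0,0,1,1,0,0,0,0,0,0,0,0,0,0,0,0,0,0,0,0,0,0,0,0,1,0,0]
Step 14: insert wrv at [7, 11, 12, 20, 26] -> counters=[1,0,1,0,0,0,1,2,0,0,0,1,1,0,0,0,0,0,0,0,1,0,0,0,0,0,1,0,1,0,0]
Step 15: insert o at [3, 7, 8, 25, 28] -> counters=[1,0,1,1,0,0,1,3,1,0,0,1,1,0,0,0,0,0,0,0,1,0,0,0,0,1,1,0,2,0,0]
Step 16: delete wrv at [7, 11, 12, 20, 26] -> counters=[1,0,1,1,0,0,1,2,1,0,0,0,0,0,0,0,0,0,0,0,0,0,0,0,0,1,0,0,2,0,0]
Step 17: insert o at [3, 7, 8, 25, 28] -> counters=[1,0,1,2,0,0,1,3,2,0,0,0,0,0,0,0,0,0,0,0,0,0,0,0,0,2,0,0,3,0,0]
Step 18: delete hiz at [0, 2, 6, 7, 28] -> counters=[0,0,0,2,0,0,0,2,2,0,0,0,0,0,0,0,0,0,0,0,0,0,0,0,0,2,0,0,2,0,0]
Step 19: delete o at [3, 7, 8, 25, 28] -> counters=[0,0,0,1,0,0,0,1,1,0,0,0,0,0,0,0,0,0,0,0,0,0,0,0,0,1,0,0,1,0,0]
Step 20: insert wrv at [7, 11, 12, 20, 26] -> counters=[0,0,0,1,0,0,0,2,1,0,0,1,1,0,0,0,0,0,0,0,1,0,0,0,0,1,1,0,1,0,0]
Step 21: insert wrv at [7, 11, 12, 20, 26] -> counters=[0,0,0,1,0,0,0,3,1,0,0,2,2,0,0,0,0,0,0,0,2,0,0,0,0,1,2,0,1,0,0]
Final counters=[0,0,0,1,0,0,0,3,1,0,0,2,2,0,0,0,0,0,0,0,2,0,0,0,0,1,2,0,1,0,0] -> counters[18]=0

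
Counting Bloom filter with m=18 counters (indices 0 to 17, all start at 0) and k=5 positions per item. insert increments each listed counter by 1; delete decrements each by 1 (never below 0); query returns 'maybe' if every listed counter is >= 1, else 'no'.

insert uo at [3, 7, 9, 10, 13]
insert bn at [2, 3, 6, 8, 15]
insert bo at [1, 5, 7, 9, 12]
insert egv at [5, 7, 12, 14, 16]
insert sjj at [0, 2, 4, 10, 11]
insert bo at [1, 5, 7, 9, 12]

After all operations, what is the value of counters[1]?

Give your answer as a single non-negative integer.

Answer: 2

Derivation:
Step 1: insert uo at [3, 7, 9, 10, 13] -> counters=[0,0,0,1,0,0,0,1,0,1,1,0,0,1,0,0,0,0]
Step 2: insert bn at [2, 3, 6, 8, 15] -> counters=[0,0,1,2,0,0,1,1,1,1,1,0,0,1,0,1,0,0]
Step 3: insert bo at [1, 5, 7, 9, 12] -> counters=[0,1,1,2,0,1,1,2,1,2,1,0,1,1,0,1,0,0]
Step 4: insert egv at [5, 7, 12, 14, 16] -> counters=[0,1,1,2,0,2,1,3,1,2,1,0,2,1,1,1,1,0]
Step 5: insert sjj at [0, 2, 4, 10, 11] -> counters=[1,1,2,2,1,2,1,3,1,2,2,1,2,1,1,1,1,0]
Step 6: insert bo at [1, 5, 7, 9, 12] -> counters=[1,2,2,2,1,3,1,4,1,3,2,1,3,1,1,1,1,0]
Final counters=[1,2,2,2,1,3,1,4,1,3,2,1,3,1,1,1,1,0] -> counters[1]=2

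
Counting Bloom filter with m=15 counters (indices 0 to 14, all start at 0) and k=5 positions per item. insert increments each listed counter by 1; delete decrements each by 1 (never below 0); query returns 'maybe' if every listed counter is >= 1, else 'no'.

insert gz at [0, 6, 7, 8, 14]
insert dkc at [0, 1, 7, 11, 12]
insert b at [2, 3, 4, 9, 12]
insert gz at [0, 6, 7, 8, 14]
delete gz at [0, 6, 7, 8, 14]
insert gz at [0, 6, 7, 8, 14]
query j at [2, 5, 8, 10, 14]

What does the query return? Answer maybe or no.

Answer: no

Derivation:
Step 1: insert gz at [0, 6, 7, 8, 14] -> counters=[1,0,0,0,0,0,1,1,1,0,0,0,0,0,1]
Step 2: insert dkc at [0, 1, 7, 11, 12] -> counters=[2,1,0,0,0,0,1,2,1,0,0,1,1,0,1]
Step 3: insert b at [2, 3, 4, 9, 12] -> counters=[2,1,1,1,1,0,1,2,1,1,0,1,2,0,1]
Step 4: insert gz at [0, 6, 7, 8, 14] -> counters=[3,1,1,1,1,0,2,3,2,1,0,1,2,0,2]
Step 5: delete gz at [0, 6, 7, 8, 14] -> counters=[2,1,1,1,1,0,1,2,1,1,0,1,2,0,1]
Step 6: insert gz at [0, 6, 7, 8, 14] -> counters=[3,1,1,1,1,0,2,3,2,1,0,1,2,0,2]
Query j: check counters[2]=1 counters[5]=0 counters[8]=2 counters[10]=0 counters[14]=2 -> no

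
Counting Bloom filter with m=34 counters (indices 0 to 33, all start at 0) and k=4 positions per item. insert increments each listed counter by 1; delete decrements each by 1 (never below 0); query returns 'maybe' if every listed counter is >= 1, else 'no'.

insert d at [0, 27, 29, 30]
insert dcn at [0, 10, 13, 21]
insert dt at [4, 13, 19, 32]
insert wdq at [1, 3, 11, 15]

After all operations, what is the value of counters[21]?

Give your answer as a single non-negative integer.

Answer: 1

Derivation:
Step 1: insert d at [0, 27, 29, 30] -> counters=[1,0,0,0,0,0,0,0,0,0,0,0,0,0,0,0,0,0,0,0,0,0,0,0,0,0,0,1,0,1,1,0,0,0]
Step 2: insert dcn at [0, 10, 13, 21] -> counters=[2,0,0,0,0,0,0,0,0,0,1,0,0,1,0,0,0,0,0,0,0,1,0,0,0,0,0,1,0,1,1,0,0,0]
Step 3: insert dt at [4, 13, 19, 32] -> counters=[2,0,0,0,1,0,0,0,0,0,1,0,0,2,0,0,0,0,0,1,0,1,0,0,0,0,0,1,0,1,1,0,1,0]
Step 4: insert wdq at [1, 3, 11, 15] -> counters=[2,1,0,1,1,0,0,0,0,0,1,1,0,2,0,1,0,0,0,1,0,1,0,0,0,0,0,1,0,1,1,0,1,0]
Final counters=[2,1,0,1,1,0,0,0,0,0,1,1,0,2,0,1,0,0,0,1,0,1,0,0,0,0,0,1,0,1,1,0,1,0] -> counters[21]=1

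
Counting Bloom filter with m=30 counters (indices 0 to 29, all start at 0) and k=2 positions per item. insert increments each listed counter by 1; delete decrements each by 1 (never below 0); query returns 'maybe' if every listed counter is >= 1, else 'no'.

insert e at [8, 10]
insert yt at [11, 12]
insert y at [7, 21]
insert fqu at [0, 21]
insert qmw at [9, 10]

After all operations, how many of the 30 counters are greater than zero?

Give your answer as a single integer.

Answer: 8

Derivation:
Step 1: insert e at [8, 10] -> counters=[0,0,0,0,0,0,0,0,1,0,1,0,0,0,0,0,0,0,0,0,0,0,0,0,0,0,0,0,0,0]
Step 2: insert yt at [11, 12] -> counters=[0,0,0,0,0,0,0,0,1,0,1,1,1,0,0,0,0,0,0,0,0,0,0,0,0,0,0,0,0,0]
Step 3: insert y at [7, 21] -> counters=[0,0,0,0,0,0,0,1,1,0,1,1,1,0,0,0,0,0,0,0,0,1,0,0,0,0,0,0,0,0]
Step 4: insert fqu at [0, 21] -> counters=[1,0,0,0,0,0,0,1,1,0,1,1,1,0,0,0,0,0,0,0,0,2,0,0,0,0,0,0,0,0]
Step 5: insert qmw at [9, 10] -> counters=[1,0,0,0,0,0,0,1,1,1,2,1,1,0,0,0,0,0,0,0,0,2,0,0,0,0,0,0,0,0]
Final counters=[1,0,0,0,0,0,0,1,1,1,2,1,1,0,0,0,0,0,0,0,0,2,0,0,0,0,0,0,0,0] -> 8 nonzero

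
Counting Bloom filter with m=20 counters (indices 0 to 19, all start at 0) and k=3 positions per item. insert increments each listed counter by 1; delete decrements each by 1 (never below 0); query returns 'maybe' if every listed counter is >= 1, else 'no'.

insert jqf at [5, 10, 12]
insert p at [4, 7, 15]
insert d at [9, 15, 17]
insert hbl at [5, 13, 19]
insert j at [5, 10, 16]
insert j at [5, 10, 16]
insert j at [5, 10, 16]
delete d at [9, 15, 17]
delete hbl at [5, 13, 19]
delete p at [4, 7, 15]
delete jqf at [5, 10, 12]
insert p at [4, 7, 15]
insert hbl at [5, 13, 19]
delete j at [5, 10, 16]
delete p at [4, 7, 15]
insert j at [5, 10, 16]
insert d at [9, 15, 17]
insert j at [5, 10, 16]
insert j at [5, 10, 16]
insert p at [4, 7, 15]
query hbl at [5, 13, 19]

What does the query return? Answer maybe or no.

Step 1: insert jqf at [5, 10, 12] -> counters=[0,0,0,0,0,1,0,0,0,0,1,0,1,0,0,0,0,0,0,0]
Step 2: insert p at [4, 7, 15] -> counters=[0,0,0,0,1,1,0,1,0,0,1,0,1,0,0,1,0,0,0,0]
Step 3: insert d at [9, 15, 17] -> counters=[0,0,0,0,1,1,0,1,0,1,1,0,1,0,0,2,0,1,0,0]
Step 4: insert hbl at [5, 13, 19] -> counters=[0,0,0,0,1,2,0,1,0,1,1,0,1,1,0,2,0,1,0,1]
Step 5: insert j at [5, 10, 16] -> counters=[0,0,0,0,1,3,0,1,0,1,2,0,1,1,0,2,1,1,0,1]
Step 6: insert j at [5, 10, 16] -> counters=[0,0,0,0,1,4,0,1,0,1,3,0,1,1,0,2,2,1,0,1]
Step 7: insert j at [5, 10, 16] -> counters=[0,0,0,0,1,5,0,1,0,1,4,0,1,1,0,2,3,1,0,1]
Step 8: delete d at [9, 15, 17] -> counters=[0,0,0,0,1,5,0,1,0,0,4,0,1,1,0,1,3,0,0,1]
Step 9: delete hbl at [5, 13, 19] -> counters=[0,0,0,0,1,4,0,1,0,0,4,0,1,0,0,1,3,0,0,0]
Step 10: delete p at [4, 7, 15] -> counters=[0,0,0,0,0,4,0,0,0,0,4,0,1,0,0,0,3,0,0,0]
Step 11: delete jqf at [5, 10, 12] -> counters=[0,0,0,0,0,3,0,0,0,0,3,0,0,0,0,0,3,0,0,0]
Step 12: insert p at [4, 7, 15] -> counters=[0,0,0,0,1,3,0,1,0,0,3,0,0,0,0,1,3,0,0,0]
Step 13: insert hbl at [5, 13, 19] -> counters=[0,0,0,0,1,4,0,1,0,0,3,0,0,1,0,1,3,0,0,1]
Step 14: delete j at [5, 10, 16] -> counters=[0,0,0,0,1,3,0,1,0,0,2,0,0,1,0,1,2,0,0,1]
Step 15: delete p at [4, 7, 15] -> counters=[0,0,0,0,0,3,0,0,0,0,2,0,0,1,0,0,2,0,0,1]
Step 16: insert j at [5, 10, 16] -> counters=[0,0,0,0,0,4,0,0,0,0,3,0,0,1,0,0,3,0,0,1]
Step 17: insert d at [9, 15, 17] -> counters=[0,0,0,0,0,4,0,0,0,1,3,0,0,1,0,1,3,1,0,1]
Step 18: insert j at [5, 10, 16] -> counters=[0,0,0,0,0,5,0,0,0,1,4,0,0,1,0,1,4,1,0,1]
Step 19: insert j at [5, 10, 16] -> counters=[0,0,0,0,0,6,0,0,0,1,5,0,0,1,0,1,5,1,0,1]
Step 20: insert p at [4, 7, 15] -> counters=[0,0,0,0,1,6,0,1,0,1,5,0,0,1,0,2,5,1,0,1]
Query hbl: check counters[5]=6 counters[13]=1 counters[19]=1 -> maybe

Answer: maybe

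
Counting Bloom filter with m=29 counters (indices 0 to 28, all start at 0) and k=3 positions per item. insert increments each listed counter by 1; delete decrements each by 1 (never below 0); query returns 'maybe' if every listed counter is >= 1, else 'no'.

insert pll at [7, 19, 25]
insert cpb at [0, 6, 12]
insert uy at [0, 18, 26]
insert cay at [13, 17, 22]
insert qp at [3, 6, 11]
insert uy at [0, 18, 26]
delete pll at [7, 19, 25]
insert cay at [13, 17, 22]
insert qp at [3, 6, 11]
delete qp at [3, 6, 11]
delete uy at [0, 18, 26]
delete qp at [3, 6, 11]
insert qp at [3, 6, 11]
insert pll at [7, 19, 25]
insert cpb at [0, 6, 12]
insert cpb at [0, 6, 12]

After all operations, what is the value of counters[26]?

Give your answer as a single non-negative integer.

Step 1: insert pll at [7, 19, 25] -> counters=[0,0,0,0,0,0,0,1,0,0,0,0,0,0,0,0,0,0,0,1,0,0,0,0,0,1,0,0,0]
Step 2: insert cpb at [0, 6, 12] -> counters=[1,0,0,0,0,0,1,1,0,0,0,0,1,0,0,0,0,0,0,1,0,0,0,0,0,1,0,0,0]
Step 3: insert uy at [0, 18, 26] -> counters=[2,0,0,0,0,0,1,1,0,0,0,0,1,0,0,0,0,0,1,1,0,0,0,0,0,1,1,0,0]
Step 4: insert cay at [13, 17, 22] -> counters=[2,0,0,0,0,0,1,1,0,0,0,0,1,1,0,0,0,1,1,1,0,0,1,0,0,1,1,0,0]
Step 5: insert qp at [3, 6, 11] -> counters=[2,0,0,1,0,0,2,1,0,0,0,1,1,1,0,0,0,1,1,1,0,0,1,0,0,1,1,0,0]
Step 6: insert uy at [0, 18, 26] -> counters=[3,0,0,1,0,0,2,1,0,0,0,1,1,1,0,0,0,1,2,1,0,0,1,0,0,1,2,0,0]
Step 7: delete pll at [7, 19, 25] -> counters=[3,0,0,1,0,0,2,0,0,0,0,1,1,1,0,0,0,1,2,0,0,0,1,0,0,0,2,0,0]
Step 8: insert cay at [13, 17, 22] -> counters=[3,0,0,1,0,0,2,0,0,0,0,1,1,2,0,0,0,2,2,0,0,0,2,0,0,0,2,0,0]
Step 9: insert qp at [3, 6, 11] -> counters=[3,0,0,2,0,0,3,0,0,0,0,2,1,2,0,0,0,2,2,0,0,0,2,0,0,0,2,0,0]
Step 10: delete qp at [3, 6, 11] -> counters=[3,0,0,1,0,0,2,0,0,0,0,1,1,2,0,0,0,2,2,0,0,0,2,0,0,0,2,0,0]
Step 11: delete uy at [0, 18, 26] -> counters=[2,0,0,1,0,0,2,0,0,0,0,1,1,2,0,0,0,2,1,0,0,0,2,0,0,0,1,0,0]
Step 12: delete qp at [3, 6, 11] -> counters=[2,0,0,0,0,0,1,0,0,0,0,0,1,2,0,0,0,2,1,0,0,0,2,0,0,0,1,0,0]
Step 13: insert qp at [3, 6, 11] -> counters=[2,0,0,1,0,0,2,0,0,0,0,1,1,2,0,0,0,2,1,0,0,0,2,0,0,0,1,0,0]
Step 14: insert pll at [7, 19, 25] -> counters=[2,0,0,1,0,0,2,1,0,0,0,1,1,2,0,0,0,2,1,1,0,0,2,0,0,1,1,0,0]
Step 15: insert cpb at [0, 6, 12] -> counters=[3,0,0,1,0,0,3,1,0,0,0,1,2,2,0,0,0,2,1,1,0,0,2,0,0,1,1,0,0]
Step 16: insert cpb at [0, 6, 12] -> counters=[4,0,0,1,0,0,4,1,0,0,0,1,3,2,0,0,0,2,1,1,0,0,2,0,0,1,1,0,0]
Final counters=[4,0,0,1,0,0,4,1,0,0,0,1,3,2,0,0,0,2,1,1,0,0,2,0,0,1,1,0,0] -> counters[26]=1

Answer: 1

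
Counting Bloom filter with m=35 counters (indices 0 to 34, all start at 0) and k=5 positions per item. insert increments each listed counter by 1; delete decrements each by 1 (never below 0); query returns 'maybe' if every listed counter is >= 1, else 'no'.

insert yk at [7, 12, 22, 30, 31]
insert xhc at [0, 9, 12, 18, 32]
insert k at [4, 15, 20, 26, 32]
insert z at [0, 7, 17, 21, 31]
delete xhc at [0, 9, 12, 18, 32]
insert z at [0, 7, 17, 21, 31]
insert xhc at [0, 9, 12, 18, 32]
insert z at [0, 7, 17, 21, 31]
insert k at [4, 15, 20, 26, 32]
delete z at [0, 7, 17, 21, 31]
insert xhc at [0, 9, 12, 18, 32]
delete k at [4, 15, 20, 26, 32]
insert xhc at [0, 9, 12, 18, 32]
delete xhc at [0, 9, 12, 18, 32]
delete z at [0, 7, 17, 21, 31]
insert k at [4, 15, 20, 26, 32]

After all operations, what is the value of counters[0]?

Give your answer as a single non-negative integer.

Answer: 3

Derivation:
Step 1: insert yk at [7, 12, 22, 30, 31] -> counters=[0,0,0,0,0,0,0,1,0,0,0,0,1,0,0,0,0,0,0,0,0,0,1,0,0,0,0,0,0,0,1,1,0,0,0]
Step 2: insert xhc at [0, 9, 12, 18, 32] -> counters=[1,0,0,0,0,0,0,1,0,1,0,0,2,0,0,0,0,0,1,0,0,0,1,0,0,0,0,0,0,0,1,1,1,0,0]
Step 3: insert k at [4, 15, 20, 26, 32] -> counters=[1,0,0,0,1,0,0,1,0,1,0,0,2,0,0,1,0,0,1,0,1,0,1,0,0,0,1,0,0,0,1,1,2,0,0]
Step 4: insert z at [0, 7, 17, 21, 31] -> counters=[2,0,0,0,1,0,0,2,0,1,0,0,2,0,0,1,0,1,1,0,1,1,1,0,0,0,1,0,0,0,1,2,2,0,0]
Step 5: delete xhc at [0, 9, 12, 18, 32] -> counters=[1,0,0,0,1,0,0,2,0,0,0,0,1,0,0,1,0,1,0,0,1,1,1,0,0,0,1,0,0,0,1,2,1,0,0]
Step 6: insert z at [0, 7, 17, 21, 31] -> counters=[2,0,0,0,1,0,0,3,0,0,0,0,1,0,0,1,0,2,0,0,1,2,1,0,0,0,1,0,0,0,1,3,1,0,0]
Step 7: insert xhc at [0, 9, 12, 18, 32] -> counters=[3,0,0,0,1,0,0,3,0,1,0,0,2,0,0,1,0,2,1,0,1,2,1,0,0,0,1,0,0,0,1,3,2,0,0]
Step 8: insert z at [0, 7, 17, 21, 31] -> counters=[4,0,0,0,1,0,0,4,0,1,0,0,2,0,0,1,0,3,1,0,1,3,1,0,0,0,1,0,0,0,1,4,2,0,0]
Step 9: insert k at [4, 15, 20, 26, 32] -> counters=[4,0,0,0,2,0,0,4,0,1,0,0,2,0,0,2,0,3,1,0,2,3,1,0,0,0,2,0,0,0,1,4,3,0,0]
Step 10: delete z at [0, 7, 17, 21, 31] -> counters=[3,0,0,0,2,0,0,3,0,1,0,0,2,0,0,2,0,2,1,0,2,2,1,0,0,0,2,0,0,0,1,3,3,0,0]
Step 11: insert xhc at [0, 9, 12, 18, 32] -> counters=[4,0,0,0,2,0,0,3,0,2,0,0,3,0,0,2,0,2,2,0,2,2,1,0,0,0,2,0,0,0,1,3,4,0,0]
Step 12: delete k at [4, 15, 20, 26, 32] -> counters=[4,0,0,0,1,0,0,3,0,2,0,0,3,0,0,1,0,2,2,0,1,2,1,0,0,0,1,0,0,0,1,3,3,0,0]
Step 13: insert xhc at [0, 9, 12, 18, 32] -> counters=[5,0,0,0,1,0,0,3,0,3,0,0,4,0,0,1,0,2,3,0,1,2,1,0,0,0,1,0,0,0,1,3,4,0,0]
Step 14: delete xhc at [0, 9, 12, 18, 32] -> counters=[4,0,0,0,1,0,0,3,0,2,0,0,3,0,0,1,0,2,2,0,1,2,1,0,0,0,1,0,0,0,1,3,3,0,0]
Step 15: delete z at [0, 7, 17, 21, 31] -> counters=[3,0,0,0,1,0,0,2,0,2,0,0,3,0,0,1,0,1,2,0,1,1,1,0,0,0,1,0,0,0,1,2,3,0,0]
Step 16: insert k at [4, 15, 20, 26, 32] -> counters=[3,0,0,0,2,0,0,2,0,2,0,0,3,0,0,2,0,1,2,0,2,1,1,0,0,0,2,0,0,0,1,2,4,0,0]
Final counters=[3,0,0,0,2,0,0,2,0,2,0,0,3,0,0,2,0,1,2,0,2,1,1,0,0,0,2,0,0,0,1,2,4,0,0] -> counters[0]=3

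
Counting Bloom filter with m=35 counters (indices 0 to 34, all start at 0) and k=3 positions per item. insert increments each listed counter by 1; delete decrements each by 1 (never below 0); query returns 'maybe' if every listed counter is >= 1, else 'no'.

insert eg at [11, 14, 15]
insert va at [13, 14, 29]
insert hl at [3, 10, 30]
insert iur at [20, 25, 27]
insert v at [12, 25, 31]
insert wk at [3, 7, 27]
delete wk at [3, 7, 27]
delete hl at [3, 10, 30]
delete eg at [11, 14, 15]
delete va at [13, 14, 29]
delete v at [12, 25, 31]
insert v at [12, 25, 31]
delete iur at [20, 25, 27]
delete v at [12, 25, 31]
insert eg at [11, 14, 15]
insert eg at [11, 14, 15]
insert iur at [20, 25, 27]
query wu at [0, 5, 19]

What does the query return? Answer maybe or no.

Answer: no

Derivation:
Step 1: insert eg at [11, 14, 15] -> counters=[0,0,0,0,0,0,0,0,0,0,0,1,0,0,1,1,0,0,0,0,0,0,0,0,0,0,0,0,0,0,0,0,0,0,0]
Step 2: insert va at [13, 14, 29] -> counters=[0,0,0,0,0,0,0,0,0,0,0,1,0,1,2,1,0,0,0,0,0,0,0,0,0,0,0,0,0,1,0,0,0,0,0]
Step 3: insert hl at [3, 10, 30] -> counters=[0,0,0,1,0,0,0,0,0,0,1,1,0,1,2,1,0,0,0,0,0,0,0,0,0,0,0,0,0,1,1,0,0,0,0]
Step 4: insert iur at [20, 25, 27] -> counters=[0,0,0,1,0,0,0,0,0,0,1,1,0,1,2,1,0,0,0,0,1,0,0,0,0,1,0,1,0,1,1,0,0,0,0]
Step 5: insert v at [12, 25, 31] -> counters=[0,0,0,1,0,0,0,0,0,0,1,1,1,1,2,1,0,0,0,0,1,0,0,0,0,2,0,1,0,1,1,1,0,0,0]
Step 6: insert wk at [3, 7, 27] -> counters=[0,0,0,2,0,0,0,1,0,0,1,1,1,1,2,1,0,0,0,0,1,0,0,0,0,2,0,2,0,1,1,1,0,0,0]
Step 7: delete wk at [3, 7, 27] -> counters=[0,0,0,1,0,0,0,0,0,0,1,1,1,1,2,1,0,0,0,0,1,0,0,0,0,2,0,1,0,1,1,1,0,0,0]
Step 8: delete hl at [3, 10, 30] -> counters=[0,0,0,0,0,0,0,0,0,0,0,1,1,1,2,1,0,0,0,0,1,0,0,0,0,2,0,1,0,1,0,1,0,0,0]
Step 9: delete eg at [11, 14, 15] -> counters=[0,0,0,0,0,0,0,0,0,0,0,0,1,1,1,0,0,0,0,0,1,0,0,0,0,2,0,1,0,1,0,1,0,0,0]
Step 10: delete va at [13, 14, 29] -> counters=[0,0,0,0,0,0,0,0,0,0,0,0,1,0,0,0,0,0,0,0,1,0,0,0,0,2,0,1,0,0,0,1,0,0,0]
Step 11: delete v at [12, 25, 31] -> counters=[0,0,0,0,0,0,0,0,0,0,0,0,0,0,0,0,0,0,0,0,1,0,0,0,0,1,0,1,0,0,0,0,0,0,0]
Step 12: insert v at [12, 25, 31] -> counters=[0,0,0,0,0,0,0,0,0,0,0,0,1,0,0,0,0,0,0,0,1,0,0,0,0,2,0,1,0,0,0,1,0,0,0]
Step 13: delete iur at [20, 25, 27] -> counters=[0,0,0,0,0,0,0,0,0,0,0,0,1,0,0,0,0,0,0,0,0,0,0,0,0,1,0,0,0,0,0,1,0,0,0]
Step 14: delete v at [12, 25, 31] -> counters=[0,0,0,0,0,0,0,0,0,0,0,0,0,0,0,0,0,0,0,0,0,0,0,0,0,0,0,0,0,0,0,0,0,0,0]
Step 15: insert eg at [11, 14, 15] -> counters=[0,0,0,0,0,0,0,0,0,0,0,1,0,0,1,1,0,0,0,0,0,0,0,0,0,0,0,0,0,0,0,0,0,0,0]
Step 16: insert eg at [11, 14, 15] -> counters=[0,0,0,0,0,0,0,0,0,0,0,2,0,0,2,2,0,0,0,0,0,0,0,0,0,0,0,0,0,0,0,0,0,0,0]
Step 17: insert iur at [20, 25, 27] -> counters=[0,0,0,0,0,0,0,0,0,0,0,2,0,0,2,2,0,0,0,0,1,0,0,0,0,1,0,1,0,0,0,0,0,0,0]
Query wu: check counters[0]=0 counters[5]=0 counters[19]=0 -> no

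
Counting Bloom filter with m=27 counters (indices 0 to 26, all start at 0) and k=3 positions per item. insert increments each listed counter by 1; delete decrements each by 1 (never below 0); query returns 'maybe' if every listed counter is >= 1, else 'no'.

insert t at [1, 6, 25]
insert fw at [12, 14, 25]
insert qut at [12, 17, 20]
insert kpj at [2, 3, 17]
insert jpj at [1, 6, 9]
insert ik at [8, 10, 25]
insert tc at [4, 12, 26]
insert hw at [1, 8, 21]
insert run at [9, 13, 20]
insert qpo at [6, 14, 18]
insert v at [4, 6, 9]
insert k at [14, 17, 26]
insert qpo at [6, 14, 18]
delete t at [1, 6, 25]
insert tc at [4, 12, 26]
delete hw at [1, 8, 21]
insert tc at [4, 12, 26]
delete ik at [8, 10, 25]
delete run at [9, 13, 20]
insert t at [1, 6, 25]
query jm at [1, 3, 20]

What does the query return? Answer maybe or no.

Answer: maybe

Derivation:
Step 1: insert t at [1, 6, 25] -> counters=[0,1,0,0,0,0,1,0,0,0,0,0,0,0,0,0,0,0,0,0,0,0,0,0,0,1,0]
Step 2: insert fw at [12, 14, 25] -> counters=[0,1,0,0,0,0,1,0,0,0,0,0,1,0,1,0,0,0,0,0,0,0,0,0,0,2,0]
Step 3: insert qut at [12, 17, 20] -> counters=[0,1,0,0,0,0,1,0,0,0,0,0,2,0,1,0,0,1,0,0,1,0,0,0,0,2,0]
Step 4: insert kpj at [2, 3, 17] -> counters=[0,1,1,1,0,0,1,0,0,0,0,0,2,0,1,0,0,2,0,0,1,0,0,0,0,2,0]
Step 5: insert jpj at [1, 6, 9] -> counters=[0,2,1,1,0,0,2,0,0,1,0,0,2,0,1,0,0,2,0,0,1,0,0,0,0,2,0]
Step 6: insert ik at [8, 10, 25] -> counters=[0,2,1,1,0,0,2,0,1,1,1,0,2,0,1,0,0,2,0,0,1,0,0,0,0,3,0]
Step 7: insert tc at [4, 12, 26] -> counters=[0,2,1,1,1,0,2,0,1,1,1,0,3,0,1,0,0,2,0,0,1,0,0,0,0,3,1]
Step 8: insert hw at [1, 8, 21] -> counters=[0,3,1,1,1,0,2,0,2,1,1,0,3,0,1,0,0,2,0,0,1,1,0,0,0,3,1]
Step 9: insert run at [9, 13, 20] -> counters=[0,3,1,1,1,0,2,0,2,2,1,0,3,1,1,0,0,2,0,0,2,1,0,0,0,3,1]
Step 10: insert qpo at [6, 14, 18] -> counters=[0,3,1,1,1,0,3,0,2,2,1,0,3,1,2,0,0,2,1,0,2,1,0,0,0,3,1]
Step 11: insert v at [4, 6, 9] -> counters=[0,3,1,1,2,0,4,0,2,3,1,0,3,1,2,0,0,2,1,0,2,1,0,0,0,3,1]
Step 12: insert k at [14, 17, 26] -> counters=[0,3,1,1,2,0,4,0,2,3,1,0,3,1,3,0,0,3,1,0,2,1,0,0,0,3,2]
Step 13: insert qpo at [6, 14, 18] -> counters=[0,3,1,1,2,0,5,0,2,3,1,0,3,1,4,0,0,3,2,0,2,1,0,0,0,3,2]
Step 14: delete t at [1, 6, 25] -> counters=[0,2,1,1,2,0,4,0,2,3,1,0,3,1,4,0,0,3,2,0,2,1,0,0,0,2,2]
Step 15: insert tc at [4, 12, 26] -> counters=[0,2,1,1,3,0,4,0,2,3,1,0,4,1,4,0,0,3,2,0,2,1,0,0,0,2,3]
Step 16: delete hw at [1, 8, 21] -> counters=[0,1,1,1,3,0,4,0,1,3,1,0,4,1,4,0,0,3,2,0,2,0,0,0,0,2,3]
Step 17: insert tc at [4, 12, 26] -> counters=[0,1,1,1,4,0,4,0,1,3,1,0,5,1,4,0,0,3,2,0,2,0,0,0,0,2,4]
Step 18: delete ik at [8, 10, 25] -> counters=[0,1,1,1,4,0,4,0,0,3,0,0,5,1,4,0,0,3,2,0,2,0,0,0,0,1,4]
Step 19: delete run at [9, 13, 20] -> counters=[0,1,1,1,4,0,4,0,0,2,0,0,5,0,4,0,0,3,2,0,1,0,0,0,0,1,4]
Step 20: insert t at [1, 6, 25] -> counters=[0,2,1,1,4,0,5,0,0,2,0,0,5,0,4,0,0,3,2,0,1,0,0,0,0,2,4]
Query jm: check counters[1]=2 counters[3]=1 counters[20]=1 -> maybe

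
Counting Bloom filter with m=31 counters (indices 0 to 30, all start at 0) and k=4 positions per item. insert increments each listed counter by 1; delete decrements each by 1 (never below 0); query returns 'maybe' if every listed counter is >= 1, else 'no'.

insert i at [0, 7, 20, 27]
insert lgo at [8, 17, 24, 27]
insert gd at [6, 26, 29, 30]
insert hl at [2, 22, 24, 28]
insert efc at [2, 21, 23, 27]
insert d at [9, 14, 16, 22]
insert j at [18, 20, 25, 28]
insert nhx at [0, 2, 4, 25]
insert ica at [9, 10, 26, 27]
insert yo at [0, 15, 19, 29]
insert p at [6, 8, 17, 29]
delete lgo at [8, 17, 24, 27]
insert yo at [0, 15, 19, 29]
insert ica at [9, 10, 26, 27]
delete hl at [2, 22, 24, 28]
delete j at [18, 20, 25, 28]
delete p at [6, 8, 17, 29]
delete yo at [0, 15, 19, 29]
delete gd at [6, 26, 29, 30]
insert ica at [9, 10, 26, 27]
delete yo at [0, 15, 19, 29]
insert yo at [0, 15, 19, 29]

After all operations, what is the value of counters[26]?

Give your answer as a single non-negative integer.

Step 1: insert i at [0, 7, 20, 27] -> counters=[1,0,0,0,0,0,0,1,0,0,0,0,0,0,0,0,0,0,0,0,1,0,0,0,0,0,0,1,0,0,0]
Step 2: insert lgo at [8, 17, 24, 27] -> counters=[1,0,0,0,0,0,0,1,1,0,0,0,0,0,0,0,0,1,0,0,1,0,0,0,1,0,0,2,0,0,0]
Step 3: insert gd at [6, 26, 29, 30] -> counters=[1,0,0,0,0,0,1,1,1,0,0,0,0,0,0,0,0,1,0,0,1,0,0,0,1,0,1,2,0,1,1]
Step 4: insert hl at [2, 22, 24, 28] -> counters=[1,0,1,0,0,0,1,1,1,0,0,0,0,0,0,0,0,1,0,0,1,0,1,0,2,0,1,2,1,1,1]
Step 5: insert efc at [2, 21, 23, 27] -> counters=[1,0,2,0,0,0,1,1,1,0,0,0,0,0,0,0,0,1,0,0,1,1,1,1,2,0,1,3,1,1,1]
Step 6: insert d at [9, 14, 16, 22] -> counters=[1,0,2,0,0,0,1,1,1,1,0,0,0,0,1,0,1,1,0,0,1,1,2,1,2,0,1,3,1,1,1]
Step 7: insert j at [18, 20, 25, 28] -> counters=[1,0,2,0,0,0,1,1,1,1,0,0,0,0,1,0,1,1,1,0,2,1,2,1,2,1,1,3,2,1,1]
Step 8: insert nhx at [0, 2, 4, 25] -> counters=[2,0,3,0,1,0,1,1,1,1,0,0,0,0,1,0,1,1,1,0,2,1,2,1,2,2,1,3,2,1,1]
Step 9: insert ica at [9, 10, 26, 27] -> counters=[2,0,3,0,1,0,1,1,1,2,1,0,0,0,1,0,1,1,1,0,2,1,2,1,2,2,2,4,2,1,1]
Step 10: insert yo at [0, 15, 19, 29] -> counters=[3,0,3,0,1,0,1,1,1,2,1,0,0,0,1,1,1,1,1,1,2,1,2,1,2,2,2,4,2,2,1]
Step 11: insert p at [6, 8, 17, 29] -> counters=[3,0,3,0,1,0,2,1,2,2,1,0,0,0,1,1,1,2,1,1,2,1,2,1,2,2,2,4,2,3,1]
Step 12: delete lgo at [8, 17, 24, 27] -> counters=[3,0,3,0,1,0,2,1,1,2,1,0,0,0,1,1,1,1,1,1,2,1,2,1,1,2,2,3,2,3,1]
Step 13: insert yo at [0, 15, 19, 29] -> counters=[4,0,3,0,1,0,2,1,1,2,1,0,0,0,1,2,1,1,1,2,2,1,2,1,1,2,2,3,2,4,1]
Step 14: insert ica at [9, 10, 26, 27] -> counters=[4,0,3,0,1,0,2,1,1,3,2,0,0,0,1,2,1,1,1,2,2,1,2,1,1,2,3,4,2,4,1]
Step 15: delete hl at [2, 22, 24, 28] -> counters=[4,0,2,0,1,0,2,1,1,3,2,0,0,0,1,2,1,1,1,2,2,1,1,1,0,2,3,4,1,4,1]
Step 16: delete j at [18, 20, 25, 28] -> counters=[4,0,2,0,1,0,2,1,1,3,2,0,0,0,1,2,1,1,0,2,1,1,1,1,0,1,3,4,0,4,1]
Step 17: delete p at [6, 8, 17, 29] -> counters=[4,0,2,0,1,0,1,1,0,3,2,0,0,0,1,2,1,0,0,2,1,1,1,1,0,1,3,4,0,3,1]
Step 18: delete yo at [0, 15, 19, 29] -> counters=[3,0,2,0,1,0,1,1,0,3,2,0,0,0,1,1,1,0,0,1,1,1,1,1,0,1,3,4,0,2,1]
Step 19: delete gd at [6, 26, 29, 30] -> counters=[3,0,2,0,1,0,0,1,0,3,2,0,0,0,1,1,1,0,0,1,1,1,1,1,0,1,2,4,0,1,0]
Step 20: insert ica at [9, 10, 26, 27] -> counters=[3,0,2,0,1,0,0,1,0,4,3,0,0,0,1,1,1,0,0,1,1,1,1,1,0,1,3,5,0,1,0]
Step 21: delete yo at [0, 15, 19, 29] -> counters=[2,0,2,0,1,0,0,1,0,4,3,0,0,0,1,0,1,0,0,0,1,1,1,1,0,1,3,5,0,0,0]
Step 22: insert yo at [0, 15, 19, 29] -> counters=[3,0,2,0,1,0,0,1,0,4,3,0,0,0,1,1,1,0,0,1,1,1,1,1,0,1,3,5,0,1,0]
Final counters=[3,0,2,0,1,0,0,1,0,4,3,0,0,0,1,1,1,0,0,1,1,1,1,1,0,1,3,5,0,1,0] -> counters[26]=3

Answer: 3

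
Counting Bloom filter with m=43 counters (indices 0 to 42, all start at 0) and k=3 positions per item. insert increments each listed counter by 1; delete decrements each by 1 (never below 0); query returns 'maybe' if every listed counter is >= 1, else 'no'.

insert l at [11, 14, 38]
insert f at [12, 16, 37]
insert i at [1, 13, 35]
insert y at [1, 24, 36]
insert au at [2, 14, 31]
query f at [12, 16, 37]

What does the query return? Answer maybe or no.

Answer: maybe

Derivation:
Step 1: insert l at [11, 14, 38] -> counters=[0,0,0,0,0,0,0,0,0,0,0,1,0,0,1,0,0,0,0,0,0,0,0,0,0,0,0,0,0,0,0,0,0,0,0,0,0,0,1,0,0,0,0]
Step 2: insert f at [12, 16, 37] -> counters=[0,0,0,0,0,0,0,0,0,0,0,1,1,0,1,0,1,0,0,0,0,0,0,0,0,0,0,0,0,0,0,0,0,0,0,0,0,1,1,0,0,0,0]
Step 3: insert i at [1, 13, 35] -> counters=[0,1,0,0,0,0,0,0,0,0,0,1,1,1,1,0,1,0,0,0,0,0,0,0,0,0,0,0,0,0,0,0,0,0,0,1,0,1,1,0,0,0,0]
Step 4: insert y at [1, 24, 36] -> counters=[0,2,0,0,0,0,0,0,0,0,0,1,1,1,1,0,1,0,0,0,0,0,0,0,1,0,0,0,0,0,0,0,0,0,0,1,1,1,1,0,0,0,0]
Step 5: insert au at [2, 14, 31] -> counters=[0,2,1,0,0,0,0,0,0,0,0,1,1,1,2,0,1,0,0,0,0,0,0,0,1,0,0,0,0,0,0,1,0,0,0,1,1,1,1,0,0,0,0]
Query f: check counters[12]=1 counters[16]=1 counters[37]=1 -> maybe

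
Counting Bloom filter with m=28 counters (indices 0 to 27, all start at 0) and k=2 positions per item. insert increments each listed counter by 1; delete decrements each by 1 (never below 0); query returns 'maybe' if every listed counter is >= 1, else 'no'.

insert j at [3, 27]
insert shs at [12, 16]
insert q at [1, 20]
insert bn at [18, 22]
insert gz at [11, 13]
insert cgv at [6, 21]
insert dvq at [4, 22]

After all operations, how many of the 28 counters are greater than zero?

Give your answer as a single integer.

Answer: 13

Derivation:
Step 1: insert j at [3, 27] -> counters=[0,0,0,1,0,0,0,0,0,0,0,0,0,0,0,0,0,0,0,0,0,0,0,0,0,0,0,1]
Step 2: insert shs at [12, 16] -> counters=[0,0,0,1,0,0,0,0,0,0,0,0,1,0,0,0,1,0,0,0,0,0,0,0,0,0,0,1]
Step 3: insert q at [1, 20] -> counters=[0,1,0,1,0,0,0,0,0,0,0,0,1,0,0,0,1,0,0,0,1,0,0,0,0,0,0,1]
Step 4: insert bn at [18, 22] -> counters=[0,1,0,1,0,0,0,0,0,0,0,0,1,0,0,0,1,0,1,0,1,0,1,0,0,0,0,1]
Step 5: insert gz at [11, 13] -> counters=[0,1,0,1,0,0,0,0,0,0,0,1,1,1,0,0,1,0,1,0,1,0,1,0,0,0,0,1]
Step 6: insert cgv at [6, 21] -> counters=[0,1,0,1,0,0,1,0,0,0,0,1,1,1,0,0,1,0,1,0,1,1,1,0,0,0,0,1]
Step 7: insert dvq at [4, 22] -> counters=[0,1,0,1,1,0,1,0,0,0,0,1,1,1,0,0,1,0,1,0,1,1,2,0,0,0,0,1]
Final counters=[0,1,0,1,1,0,1,0,0,0,0,1,1,1,0,0,1,0,1,0,1,1,2,0,0,0,0,1] -> 13 nonzero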